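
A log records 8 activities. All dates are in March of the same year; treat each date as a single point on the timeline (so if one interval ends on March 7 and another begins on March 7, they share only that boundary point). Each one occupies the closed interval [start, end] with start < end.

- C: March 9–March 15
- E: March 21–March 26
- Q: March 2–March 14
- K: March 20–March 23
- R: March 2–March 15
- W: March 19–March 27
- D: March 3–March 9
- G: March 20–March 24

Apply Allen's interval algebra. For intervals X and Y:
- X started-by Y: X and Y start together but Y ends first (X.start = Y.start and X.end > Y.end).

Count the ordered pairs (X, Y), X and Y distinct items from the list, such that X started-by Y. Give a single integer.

Checking all 56 ordered pairs for relation 'started-by'; matching pairs in alphabetical order:
(G, K): G started-by K ✓
(R, Q): R started-by Q ✓
Count: 2.

2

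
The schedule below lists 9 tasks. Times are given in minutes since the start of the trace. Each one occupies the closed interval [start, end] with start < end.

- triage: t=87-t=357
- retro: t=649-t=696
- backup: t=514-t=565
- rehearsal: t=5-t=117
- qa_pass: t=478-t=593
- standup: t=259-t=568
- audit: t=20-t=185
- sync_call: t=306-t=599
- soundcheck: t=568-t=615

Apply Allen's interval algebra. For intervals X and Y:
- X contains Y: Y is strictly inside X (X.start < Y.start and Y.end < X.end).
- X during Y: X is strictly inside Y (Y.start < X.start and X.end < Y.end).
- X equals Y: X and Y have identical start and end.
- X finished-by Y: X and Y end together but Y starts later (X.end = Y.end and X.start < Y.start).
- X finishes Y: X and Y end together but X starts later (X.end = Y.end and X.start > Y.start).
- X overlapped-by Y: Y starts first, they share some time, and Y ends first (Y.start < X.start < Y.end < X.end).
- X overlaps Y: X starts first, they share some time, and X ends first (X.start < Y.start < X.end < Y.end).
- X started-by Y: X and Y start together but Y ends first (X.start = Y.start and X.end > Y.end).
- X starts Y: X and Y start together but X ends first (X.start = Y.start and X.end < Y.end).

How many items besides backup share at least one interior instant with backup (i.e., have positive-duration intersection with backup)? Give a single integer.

3

Target backup = [t=514, t=565].
audit [t=20, t=185] → before → no.
qa_pass [t=478, t=593] → contains → counts.
rehearsal [t=5, t=117] → before → no.
retro [t=649, t=696] → after → no.
soundcheck [t=568, t=615] → after → no.
standup [t=259, t=568] → contains → counts.
sync_call [t=306, t=599] → contains → counts.
triage [t=87, t=357] → before → no.
Total: 3.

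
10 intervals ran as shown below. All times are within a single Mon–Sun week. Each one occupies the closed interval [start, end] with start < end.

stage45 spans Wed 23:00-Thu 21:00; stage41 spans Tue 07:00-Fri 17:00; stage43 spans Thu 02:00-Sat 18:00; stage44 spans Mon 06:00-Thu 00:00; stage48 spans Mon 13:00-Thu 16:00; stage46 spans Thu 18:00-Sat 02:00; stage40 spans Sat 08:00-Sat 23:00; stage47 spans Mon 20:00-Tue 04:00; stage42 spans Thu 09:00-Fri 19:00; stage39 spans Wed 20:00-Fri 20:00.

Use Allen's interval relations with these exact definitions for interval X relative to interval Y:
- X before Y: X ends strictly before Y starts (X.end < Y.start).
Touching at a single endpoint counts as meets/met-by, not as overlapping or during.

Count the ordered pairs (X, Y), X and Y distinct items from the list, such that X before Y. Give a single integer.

18

Checking all 90 ordered pairs for relation 'before'; matching pairs in alphabetical order:
(stage39, stage40): stage39 before stage40 ✓
(stage41, stage40): stage41 before stage40 ✓
(stage42, stage40): stage42 before stage40 ✓
(stage44, stage40): stage44 before stage40 ✓
(stage44, stage42): stage44 before stage42 ✓
(stage44, stage43): stage44 before stage43 ✓
(stage44, stage46): stage44 before stage46 ✓
(stage45, stage40): stage45 before stage40 ✓
(stage46, stage40): stage46 before stage40 ✓
(stage47, stage39): stage47 before stage39 ✓
(stage47, stage40): stage47 before stage40 ✓
(stage47, stage41): stage47 before stage41 ✓
(stage47, stage42): stage47 before stage42 ✓
(stage47, stage43): stage47 before stage43 ✓
(stage47, stage45): stage47 before stage45 ✓
(stage47, stage46): stage47 before stage46 ✓
(stage48, stage40): stage48 before stage40 ✓
(stage48, stage46): stage48 before stage46 ✓
Count: 18.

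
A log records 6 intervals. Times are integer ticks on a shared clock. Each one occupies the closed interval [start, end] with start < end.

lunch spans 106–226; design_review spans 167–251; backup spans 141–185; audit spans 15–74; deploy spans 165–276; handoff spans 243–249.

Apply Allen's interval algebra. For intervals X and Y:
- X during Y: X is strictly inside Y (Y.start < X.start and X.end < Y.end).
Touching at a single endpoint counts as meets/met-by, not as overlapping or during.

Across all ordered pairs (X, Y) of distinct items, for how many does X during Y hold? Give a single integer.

4

Checking all 30 ordered pairs for relation 'during'; matching pairs in alphabetical order:
(backup, lunch): backup during lunch ✓
(design_review, deploy): design_review during deploy ✓
(handoff, deploy): handoff during deploy ✓
(handoff, design_review): handoff during design_review ✓
Count: 4.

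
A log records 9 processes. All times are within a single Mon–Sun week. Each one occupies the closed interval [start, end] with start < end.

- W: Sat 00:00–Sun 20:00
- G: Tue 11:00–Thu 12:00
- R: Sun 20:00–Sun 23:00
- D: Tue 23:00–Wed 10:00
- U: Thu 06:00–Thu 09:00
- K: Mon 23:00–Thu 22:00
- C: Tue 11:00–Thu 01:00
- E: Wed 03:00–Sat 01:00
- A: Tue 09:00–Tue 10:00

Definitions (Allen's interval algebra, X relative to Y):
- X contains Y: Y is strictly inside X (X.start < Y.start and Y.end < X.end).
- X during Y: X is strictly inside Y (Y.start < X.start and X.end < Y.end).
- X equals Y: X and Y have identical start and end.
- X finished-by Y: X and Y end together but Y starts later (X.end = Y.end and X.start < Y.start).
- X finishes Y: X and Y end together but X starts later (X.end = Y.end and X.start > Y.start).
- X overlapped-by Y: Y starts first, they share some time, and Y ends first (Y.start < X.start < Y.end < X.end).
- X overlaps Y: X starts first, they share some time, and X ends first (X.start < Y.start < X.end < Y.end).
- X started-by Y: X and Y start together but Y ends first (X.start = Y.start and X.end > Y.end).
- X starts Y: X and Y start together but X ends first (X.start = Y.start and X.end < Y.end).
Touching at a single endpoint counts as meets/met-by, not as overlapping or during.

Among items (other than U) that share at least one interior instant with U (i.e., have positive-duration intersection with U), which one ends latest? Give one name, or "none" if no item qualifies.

Target U = [Thu 06:00, Thu 09:00].
A [Tue 09:00, Tue 10:00] → before → excluded.
C [Tue 11:00, Thu 01:00] → before → excluded.
D [Tue 23:00, Wed 10:00] → before → excluded.
E [Wed 03:00, Sat 01:00] → contains → candidate.
G [Tue 11:00, Thu 12:00] → contains → candidate.
K [Mon 23:00, Thu 22:00] → contains → candidate.
R [Sun 20:00, Sun 23:00] → after → excluded.
W [Sat 00:00, Sun 20:00] → after → excluded.
Among candidates, latest end is Sat 01:00 → E.

E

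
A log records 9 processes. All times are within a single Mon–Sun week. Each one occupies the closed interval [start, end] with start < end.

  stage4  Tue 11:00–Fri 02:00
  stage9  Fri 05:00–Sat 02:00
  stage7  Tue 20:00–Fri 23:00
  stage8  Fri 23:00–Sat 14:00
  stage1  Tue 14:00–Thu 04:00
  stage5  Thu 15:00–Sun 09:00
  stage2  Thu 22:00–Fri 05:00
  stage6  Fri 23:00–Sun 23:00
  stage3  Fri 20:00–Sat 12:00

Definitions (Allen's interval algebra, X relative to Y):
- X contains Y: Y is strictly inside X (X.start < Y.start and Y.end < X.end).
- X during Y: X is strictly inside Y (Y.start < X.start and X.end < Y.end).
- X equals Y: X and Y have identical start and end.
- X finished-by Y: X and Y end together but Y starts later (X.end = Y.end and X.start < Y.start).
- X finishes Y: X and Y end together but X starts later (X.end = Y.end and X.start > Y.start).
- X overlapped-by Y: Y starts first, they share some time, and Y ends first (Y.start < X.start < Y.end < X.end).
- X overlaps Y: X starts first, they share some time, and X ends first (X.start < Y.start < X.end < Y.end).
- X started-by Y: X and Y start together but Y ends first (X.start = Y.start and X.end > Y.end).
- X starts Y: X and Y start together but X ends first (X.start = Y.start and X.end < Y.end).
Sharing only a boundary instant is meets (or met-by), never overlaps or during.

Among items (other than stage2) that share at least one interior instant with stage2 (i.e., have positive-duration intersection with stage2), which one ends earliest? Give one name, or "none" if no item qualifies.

stage4

Target stage2 = [Thu 22:00, Fri 05:00].
stage1 [Tue 14:00, Thu 04:00] → before → excluded.
stage3 [Fri 20:00, Sat 12:00] → after → excluded.
stage4 [Tue 11:00, Fri 02:00] → overlaps → candidate.
stage5 [Thu 15:00, Sun 09:00] → contains → candidate.
stage6 [Fri 23:00, Sun 23:00] → after → excluded.
stage7 [Tue 20:00, Fri 23:00] → contains → candidate.
stage8 [Fri 23:00, Sat 14:00] → after → excluded.
stage9 [Fri 05:00, Sat 02:00] → met-by → excluded.
Among candidates, earliest end is Fri 02:00 → stage4.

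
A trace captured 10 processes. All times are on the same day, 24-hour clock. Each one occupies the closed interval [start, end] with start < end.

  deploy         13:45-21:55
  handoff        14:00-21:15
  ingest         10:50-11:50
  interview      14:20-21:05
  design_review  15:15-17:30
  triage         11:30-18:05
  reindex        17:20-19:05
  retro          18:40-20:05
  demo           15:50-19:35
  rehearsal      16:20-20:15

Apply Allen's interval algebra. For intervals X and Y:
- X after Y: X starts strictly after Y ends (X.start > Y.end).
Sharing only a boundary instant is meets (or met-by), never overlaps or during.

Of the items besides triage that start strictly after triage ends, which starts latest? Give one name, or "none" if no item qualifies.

Target triage = [11:30, 18:05].
demo [15:50, 19:35] → overlapped-by → excluded.
deploy [13:45, 21:55] → overlapped-by → excluded.
design_review [15:15, 17:30] → during → excluded.
handoff [14:00, 21:15] → overlapped-by → excluded.
ingest [10:50, 11:50] → overlaps → excluded.
interview [14:20, 21:05] → overlapped-by → excluded.
rehearsal [16:20, 20:15] → overlapped-by → excluded.
reindex [17:20, 19:05] → overlapped-by → excluded.
retro [18:40, 20:05] → after → candidate.
Among candidates, latest start is 18:40 → retro.

retro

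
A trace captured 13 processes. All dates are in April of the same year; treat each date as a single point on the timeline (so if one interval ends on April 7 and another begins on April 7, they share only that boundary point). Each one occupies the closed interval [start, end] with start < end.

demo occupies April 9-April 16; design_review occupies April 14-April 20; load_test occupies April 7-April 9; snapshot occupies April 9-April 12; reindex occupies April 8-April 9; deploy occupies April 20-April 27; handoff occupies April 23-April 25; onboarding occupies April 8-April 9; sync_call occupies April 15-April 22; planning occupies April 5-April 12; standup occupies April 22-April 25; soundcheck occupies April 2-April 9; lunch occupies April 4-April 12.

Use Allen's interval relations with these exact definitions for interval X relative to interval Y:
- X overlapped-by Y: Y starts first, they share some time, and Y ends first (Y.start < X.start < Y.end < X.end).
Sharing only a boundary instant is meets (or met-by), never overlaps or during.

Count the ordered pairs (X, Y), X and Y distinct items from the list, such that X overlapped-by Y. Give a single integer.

Checking all 156 ordered pairs for relation 'overlapped-by'; matching pairs in alphabetical order:
(demo, lunch): demo overlapped-by lunch ✓
(demo, planning): demo overlapped-by planning ✓
(deploy, sync_call): deploy overlapped-by sync_call ✓
(design_review, demo): design_review overlapped-by demo ✓
(lunch, soundcheck): lunch overlapped-by soundcheck ✓
(planning, soundcheck): planning overlapped-by soundcheck ✓
(sync_call, demo): sync_call overlapped-by demo ✓
(sync_call, design_review): sync_call overlapped-by design_review ✓
Count: 8.

8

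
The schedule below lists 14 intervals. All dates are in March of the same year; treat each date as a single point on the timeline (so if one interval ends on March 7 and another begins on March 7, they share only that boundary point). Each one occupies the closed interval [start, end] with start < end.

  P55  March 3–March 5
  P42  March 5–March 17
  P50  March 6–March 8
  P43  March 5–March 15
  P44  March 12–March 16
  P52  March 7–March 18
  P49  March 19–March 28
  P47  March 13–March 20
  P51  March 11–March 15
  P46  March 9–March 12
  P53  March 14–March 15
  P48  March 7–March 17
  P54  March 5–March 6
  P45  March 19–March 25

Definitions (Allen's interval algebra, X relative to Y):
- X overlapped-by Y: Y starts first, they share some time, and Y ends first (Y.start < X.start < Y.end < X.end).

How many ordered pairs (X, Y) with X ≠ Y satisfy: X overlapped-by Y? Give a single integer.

16

Checking all 182 ordered pairs for relation 'overlapped-by'; matching pairs in alphabetical order:
(P44, P43): P44 overlapped-by P43 ✓
(P44, P51): P44 overlapped-by P51 ✓
(P45, P47): P45 overlapped-by P47 ✓
(P47, P42): P47 overlapped-by P42 ✓
(P47, P43): P47 overlapped-by P43 ✓
(P47, P44): P47 overlapped-by P44 ✓
(P47, P48): P47 overlapped-by P48 ✓
(P47, P51): P47 overlapped-by P51 ✓
(P47, P52): P47 overlapped-by P52 ✓
(P48, P43): P48 overlapped-by P43 ✓
(P48, P50): P48 overlapped-by P50 ✓
(P49, P47): P49 overlapped-by P47 ✓
(P51, P46): P51 overlapped-by P46 ✓
(P52, P42): P52 overlapped-by P42 ✓
(P52, P43): P52 overlapped-by P43 ✓
(P52, P50): P52 overlapped-by P50 ✓
Count: 16.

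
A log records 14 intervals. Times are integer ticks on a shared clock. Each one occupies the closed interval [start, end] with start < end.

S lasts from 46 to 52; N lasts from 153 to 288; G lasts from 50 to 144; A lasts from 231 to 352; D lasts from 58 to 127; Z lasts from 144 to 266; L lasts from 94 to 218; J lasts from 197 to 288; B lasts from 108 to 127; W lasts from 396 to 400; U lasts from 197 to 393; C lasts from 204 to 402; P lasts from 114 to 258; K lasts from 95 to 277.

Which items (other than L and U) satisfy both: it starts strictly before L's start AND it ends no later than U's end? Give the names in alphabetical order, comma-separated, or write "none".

D, G, S

Conditions: its start is strictly before L's start (X.start < 94) AND its end is no later than U's end (X.end <= 393).
A: start 231 < 94? ✗; end 352 <= 393? ✓ → no.
B: start 108 < 94? ✗; end 127 <= 393? ✓ → no.
C: start 204 < 94? ✗; end 402 <= 393? ✗ → no.
D: start 58 < 94? ✓; end 127 <= 393? ✓ → yes.
G: start 50 < 94? ✓; end 144 <= 393? ✓ → yes.
J: start 197 < 94? ✗; end 288 <= 393? ✓ → no.
K: start 95 < 94? ✗; end 277 <= 393? ✓ → no.
N: start 153 < 94? ✗; end 288 <= 393? ✓ → no.
P: start 114 < 94? ✗; end 258 <= 393? ✓ → no.
S: start 46 < 94? ✓; end 52 <= 393? ✓ → yes.
W: start 396 < 94? ✗; end 400 <= 393? ✗ → no.
Z: start 144 < 94? ✗; end 266 <= 393? ✓ → no.
Result: D, G, S.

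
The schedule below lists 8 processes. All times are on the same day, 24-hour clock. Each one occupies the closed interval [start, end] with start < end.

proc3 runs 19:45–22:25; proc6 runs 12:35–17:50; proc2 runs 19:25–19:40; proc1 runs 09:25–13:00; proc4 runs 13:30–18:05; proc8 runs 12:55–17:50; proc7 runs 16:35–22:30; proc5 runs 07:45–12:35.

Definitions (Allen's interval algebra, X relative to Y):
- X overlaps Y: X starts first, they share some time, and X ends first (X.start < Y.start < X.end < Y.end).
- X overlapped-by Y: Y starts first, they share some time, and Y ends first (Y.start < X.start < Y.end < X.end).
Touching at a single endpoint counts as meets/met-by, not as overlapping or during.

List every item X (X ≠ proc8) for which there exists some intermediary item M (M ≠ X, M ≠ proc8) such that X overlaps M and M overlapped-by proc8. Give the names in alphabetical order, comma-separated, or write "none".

proc4, proc6

Target proc8 = [12:55, 17:50].
Intermediaries M with M overlapped-by proc8: proc4, proc7.
Via proc4 — items with X overlaps proc4: proc6.
Via proc7 — items with X overlaps proc7: proc4, proc6.
Union: proc4, proc6.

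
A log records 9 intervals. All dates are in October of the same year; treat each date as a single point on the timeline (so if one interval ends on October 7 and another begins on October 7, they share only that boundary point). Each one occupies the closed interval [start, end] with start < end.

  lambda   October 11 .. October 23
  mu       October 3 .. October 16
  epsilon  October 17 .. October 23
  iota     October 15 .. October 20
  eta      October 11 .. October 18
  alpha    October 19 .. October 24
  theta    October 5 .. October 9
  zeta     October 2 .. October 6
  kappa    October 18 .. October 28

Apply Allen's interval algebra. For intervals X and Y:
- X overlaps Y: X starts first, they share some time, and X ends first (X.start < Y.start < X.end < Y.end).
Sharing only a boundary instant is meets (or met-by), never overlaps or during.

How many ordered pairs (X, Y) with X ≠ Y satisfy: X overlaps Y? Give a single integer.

Checking all 72 ordered pairs for relation 'overlaps'; matching pairs in alphabetical order:
(epsilon, alpha): epsilon overlaps alpha ✓
(epsilon, kappa): epsilon overlaps kappa ✓
(eta, epsilon): eta overlaps epsilon ✓
(eta, iota): eta overlaps iota ✓
(iota, alpha): iota overlaps alpha ✓
(iota, epsilon): iota overlaps epsilon ✓
(iota, kappa): iota overlaps kappa ✓
(lambda, alpha): lambda overlaps alpha ✓
(lambda, kappa): lambda overlaps kappa ✓
(mu, eta): mu overlaps eta ✓
(mu, iota): mu overlaps iota ✓
(mu, lambda): mu overlaps lambda ✓
(zeta, mu): zeta overlaps mu ✓
(zeta, theta): zeta overlaps theta ✓
Count: 14.

14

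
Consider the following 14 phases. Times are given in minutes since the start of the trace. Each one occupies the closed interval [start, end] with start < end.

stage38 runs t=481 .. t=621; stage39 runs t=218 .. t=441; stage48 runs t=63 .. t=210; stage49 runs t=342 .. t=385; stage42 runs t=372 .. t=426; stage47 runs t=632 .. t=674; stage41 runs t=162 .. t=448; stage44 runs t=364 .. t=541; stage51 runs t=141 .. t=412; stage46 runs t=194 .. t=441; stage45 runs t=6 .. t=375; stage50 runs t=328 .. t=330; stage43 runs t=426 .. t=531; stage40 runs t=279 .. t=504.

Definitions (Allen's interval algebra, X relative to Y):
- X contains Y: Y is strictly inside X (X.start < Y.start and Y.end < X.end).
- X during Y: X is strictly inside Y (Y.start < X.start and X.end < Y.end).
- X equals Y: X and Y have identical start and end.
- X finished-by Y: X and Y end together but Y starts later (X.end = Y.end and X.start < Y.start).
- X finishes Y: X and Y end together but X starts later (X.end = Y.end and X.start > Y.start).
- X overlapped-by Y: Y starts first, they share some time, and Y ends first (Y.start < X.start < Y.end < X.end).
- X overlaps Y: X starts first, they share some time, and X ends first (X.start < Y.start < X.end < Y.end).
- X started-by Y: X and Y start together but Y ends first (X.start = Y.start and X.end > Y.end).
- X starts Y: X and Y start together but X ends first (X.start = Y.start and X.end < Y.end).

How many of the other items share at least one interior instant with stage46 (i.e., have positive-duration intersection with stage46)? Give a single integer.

Target stage46 = [t=194, t=441].
stage38 [t=481, t=621] → after → no.
stage39 [t=218, t=441] → finishes → counts.
stage40 [t=279, t=504] → overlapped-by → counts.
stage41 [t=162, t=448] → contains → counts.
stage42 [t=372, t=426] → during → counts.
stage43 [t=426, t=531] → overlapped-by → counts.
stage44 [t=364, t=541] → overlapped-by → counts.
stage45 [t=6, t=375] → overlaps → counts.
stage47 [t=632, t=674] → after → no.
stage48 [t=63, t=210] → overlaps → counts.
stage49 [t=342, t=385] → during → counts.
stage50 [t=328, t=330] → during → counts.
stage51 [t=141, t=412] → overlaps → counts.
Total: 11.

11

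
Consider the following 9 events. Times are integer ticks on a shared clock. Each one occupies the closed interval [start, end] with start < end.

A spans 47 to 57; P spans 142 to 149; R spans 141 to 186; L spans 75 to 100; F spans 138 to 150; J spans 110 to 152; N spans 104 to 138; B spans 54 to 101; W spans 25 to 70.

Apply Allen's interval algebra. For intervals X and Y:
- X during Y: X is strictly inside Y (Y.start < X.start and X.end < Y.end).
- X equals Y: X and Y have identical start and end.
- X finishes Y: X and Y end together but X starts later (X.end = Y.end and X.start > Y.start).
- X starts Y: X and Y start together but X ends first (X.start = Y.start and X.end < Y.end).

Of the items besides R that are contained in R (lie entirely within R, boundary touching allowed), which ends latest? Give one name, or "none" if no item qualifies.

Target R = [141, 186].
A [47, 57] → before → excluded.
B [54, 101] → before → excluded.
F [138, 150] → overlaps → excluded.
J [110, 152] → overlaps → excluded.
L [75, 100] → before → excluded.
N [104, 138] → before → excluded.
P [142, 149] → during → candidate.
W [25, 70] → before → excluded.
Among candidates, latest end is 149 → P.

P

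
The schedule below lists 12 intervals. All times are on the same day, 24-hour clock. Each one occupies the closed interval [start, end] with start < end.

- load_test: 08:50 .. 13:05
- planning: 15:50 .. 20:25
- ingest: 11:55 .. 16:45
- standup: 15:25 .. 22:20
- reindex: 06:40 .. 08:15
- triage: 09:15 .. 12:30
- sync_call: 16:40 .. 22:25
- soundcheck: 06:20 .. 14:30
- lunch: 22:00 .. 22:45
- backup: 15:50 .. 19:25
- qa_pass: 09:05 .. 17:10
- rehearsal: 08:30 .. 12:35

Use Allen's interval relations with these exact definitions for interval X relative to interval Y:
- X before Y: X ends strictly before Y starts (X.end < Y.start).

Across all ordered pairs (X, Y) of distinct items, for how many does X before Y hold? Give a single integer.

34

Checking all 132 ordered pairs for relation 'before'; matching pairs in alphabetical order:
(backup, lunch): backup before lunch ✓
(ingest, lunch): ingest before lunch ✓
(load_test, backup): load_test before backup ✓
(load_test, lunch): load_test before lunch ✓
(load_test, planning): load_test before planning ✓
(load_test, standup): load_test before standup ✓
(load_test, sync_call): load_test before sync_call ✓
(planning, lunch): planning before lunch ✓
(qa_pass, lunch): qa_pass before lunch ✓
(rehearsal, backup): rehearsal before backup ✓
(rehearsal, lunch): rehearsal before lunch ✓
(rehearsal, planning): rehearsal before planning ✓
(rehearsal, standup): rehearsal before standup ✓
(rehearsal, sync_call): rehearsal before sync_call ✓
(reindex, backup): reindex before backup ✓
(reindex, ingest): reindex before ingest ✓
(reindex, load_test): reindex before load_test ✓
(reindex, lunch): reindex before lunch ✓
(reindex, planning): reindex before planning ✓
(reindex, qa_pass): reindex before qa_pass ✓
(reindex, rehearsal): reindex before rehearsal ✓
(reindex, standup): reindex before standup ✓
(reindex, sync_call): reindex before sync_call ✓
(reindex, triage): reindex before triage ✓
... plus 10 further pairs not listed.
Count: 34.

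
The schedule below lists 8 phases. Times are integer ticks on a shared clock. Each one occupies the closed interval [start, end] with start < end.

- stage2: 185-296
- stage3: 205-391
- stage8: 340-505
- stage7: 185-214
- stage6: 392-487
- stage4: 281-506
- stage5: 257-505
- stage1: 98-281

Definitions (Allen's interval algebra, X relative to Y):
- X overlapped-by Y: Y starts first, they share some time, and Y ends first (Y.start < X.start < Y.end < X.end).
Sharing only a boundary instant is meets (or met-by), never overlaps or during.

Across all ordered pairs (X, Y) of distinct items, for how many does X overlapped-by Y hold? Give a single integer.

11

Checking all 56 ordered pairs for relation 'overlapped-by'; matching pairs in alphabetical order:
(stage2, stage1): stage2 overlapped-by stage1 ✓
(stage3, stage1): stage3 overlapped-by stage1 ✓
(stage3, stage2): stage3 overlapped-by stage2 ✓
(stage3, stage7): stage3 overlapped-by stage7 ✓
(stage4, stage2): stage4 overlapped-by stage2 ✓
(stage4, stage3): stage4 overlapped-by stage3 ✓
(stage4, stage5): stage4 overlapped-by stage5 ✓
(stage5, stage1): stage5 overlapped-by stage1 ✓
(stage5, stage2): stage5 overlapped-by stage2 ✓
(stage5, stage3): stage5 overlapped-by stage3 ✓
(stage8, stage3): stage8 overlapped-by stage3 ✓
Count: 11.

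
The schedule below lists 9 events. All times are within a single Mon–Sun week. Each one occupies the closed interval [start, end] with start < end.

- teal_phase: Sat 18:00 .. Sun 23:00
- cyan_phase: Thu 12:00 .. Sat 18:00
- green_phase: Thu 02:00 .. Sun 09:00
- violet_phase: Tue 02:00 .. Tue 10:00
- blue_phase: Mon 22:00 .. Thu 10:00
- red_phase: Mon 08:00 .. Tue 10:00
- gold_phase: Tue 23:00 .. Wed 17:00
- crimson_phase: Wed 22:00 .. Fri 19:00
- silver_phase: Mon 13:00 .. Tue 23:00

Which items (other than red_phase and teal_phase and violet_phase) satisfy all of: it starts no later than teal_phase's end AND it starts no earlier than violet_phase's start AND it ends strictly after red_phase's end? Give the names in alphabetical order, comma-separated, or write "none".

crimson_phase, cyan_phase, gold_phase, green_phase

Conditions: its start is no later than teal_phase's end (X.start <= Sun 23:00) AND its start is no earlier than violet_phase's start (X.start >= Tue 02:00) AND its end is strictly after red_phase's end (X.end > Tue 10:00).
blue_phase: start Mon 22:00 <= Sun 23:00? ✓; start Mon 22:00 >= Tue 02:00? ✗; end Thu 10:00 > Tue 10:00? ✓ → no.
crimson_phase: start Wed 22:00 <= Sun 23:00? ✓; start Wed 22:00 >= Tue 02:00? ✓; end Fri 19:00 > Tue 10:00? ✓ → yes.
cyan_phase: start Thu 12:00 <= Sun 23:00? ✓; start Thu 12:00 >= Tue 02:00? ✓; end Sat 18:00 > Tue 10:00? ✓ → yes.
gold_phase: start Tue 23:00 <= Sun 23:00? ✓; start Tue 23:00 >= Tue 02:00? ✓; end Wed 17:00 > Tue 10:00? ✓ → yes.
green_phase: start Thu 02:00 <= Sun 23:00? ✓; start Thu 02:00 >= Tue 02:00? ✓; end Sun 09:00 > Tue 10:00? ✓ → yes.
silver_phase: start Mon 13:00 <= Sun 23:00? ✓; start Mon 13:00 >= Tue 02:00? ✗; end Tue 23:00 > Tue 10:00? ✓ → no.
Result: crimson_phase, cyan_phase, gold_phase, green_phase.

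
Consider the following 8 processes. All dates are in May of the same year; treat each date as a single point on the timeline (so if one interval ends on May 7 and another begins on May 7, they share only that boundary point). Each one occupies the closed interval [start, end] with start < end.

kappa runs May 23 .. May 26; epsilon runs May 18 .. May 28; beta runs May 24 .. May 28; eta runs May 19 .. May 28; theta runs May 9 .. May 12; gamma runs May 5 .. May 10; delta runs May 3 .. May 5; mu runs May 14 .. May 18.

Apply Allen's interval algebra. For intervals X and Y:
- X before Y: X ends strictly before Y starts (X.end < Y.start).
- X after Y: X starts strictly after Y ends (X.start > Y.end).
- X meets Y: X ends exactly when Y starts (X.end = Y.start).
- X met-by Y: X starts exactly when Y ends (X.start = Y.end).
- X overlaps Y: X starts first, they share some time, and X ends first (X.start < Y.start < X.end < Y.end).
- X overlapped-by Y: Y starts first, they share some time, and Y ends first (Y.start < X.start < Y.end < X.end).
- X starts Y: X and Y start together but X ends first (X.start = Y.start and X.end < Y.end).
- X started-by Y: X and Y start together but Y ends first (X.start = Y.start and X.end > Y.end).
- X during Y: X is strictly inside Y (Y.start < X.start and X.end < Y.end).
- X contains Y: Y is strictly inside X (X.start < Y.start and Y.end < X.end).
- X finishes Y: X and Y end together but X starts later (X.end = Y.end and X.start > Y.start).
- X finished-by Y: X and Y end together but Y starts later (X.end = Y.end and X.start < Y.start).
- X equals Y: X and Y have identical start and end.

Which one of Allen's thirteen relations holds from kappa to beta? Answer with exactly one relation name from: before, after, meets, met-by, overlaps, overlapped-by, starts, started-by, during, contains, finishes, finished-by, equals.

overlaps

kappa = [May 23, May 26]; beta = [May 24, May 28].
Compare endpoints: kappa.start < beta.start, kappa.start < beta.end, kappa.end > beta.start, kappa.end < beta.end.
That pattern is 'overlaps'.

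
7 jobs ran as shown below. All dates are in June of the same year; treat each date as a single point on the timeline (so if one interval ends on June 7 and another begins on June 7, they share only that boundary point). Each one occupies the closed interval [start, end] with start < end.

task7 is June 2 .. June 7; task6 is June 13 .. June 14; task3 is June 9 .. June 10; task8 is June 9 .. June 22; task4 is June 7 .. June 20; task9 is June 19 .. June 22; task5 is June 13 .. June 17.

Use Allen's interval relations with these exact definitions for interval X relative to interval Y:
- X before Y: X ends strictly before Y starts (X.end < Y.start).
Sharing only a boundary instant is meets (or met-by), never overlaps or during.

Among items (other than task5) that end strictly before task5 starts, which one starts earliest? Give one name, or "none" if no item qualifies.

task7

Target task5 = [June 13, June 17].
task3 [June 9, June 10] → before → candidate.
task4 [June 7, June 20] → contains → excluded.
task6 [June 13, June 14] → starts → excluded.
task7 [June 2, June 7] → before → candidate.
task8 [June 9, June 22] → contains → excluded.
task9 [June 19, June 22] → after → excluded.
Among candidates, earliest start is June 2 → task7.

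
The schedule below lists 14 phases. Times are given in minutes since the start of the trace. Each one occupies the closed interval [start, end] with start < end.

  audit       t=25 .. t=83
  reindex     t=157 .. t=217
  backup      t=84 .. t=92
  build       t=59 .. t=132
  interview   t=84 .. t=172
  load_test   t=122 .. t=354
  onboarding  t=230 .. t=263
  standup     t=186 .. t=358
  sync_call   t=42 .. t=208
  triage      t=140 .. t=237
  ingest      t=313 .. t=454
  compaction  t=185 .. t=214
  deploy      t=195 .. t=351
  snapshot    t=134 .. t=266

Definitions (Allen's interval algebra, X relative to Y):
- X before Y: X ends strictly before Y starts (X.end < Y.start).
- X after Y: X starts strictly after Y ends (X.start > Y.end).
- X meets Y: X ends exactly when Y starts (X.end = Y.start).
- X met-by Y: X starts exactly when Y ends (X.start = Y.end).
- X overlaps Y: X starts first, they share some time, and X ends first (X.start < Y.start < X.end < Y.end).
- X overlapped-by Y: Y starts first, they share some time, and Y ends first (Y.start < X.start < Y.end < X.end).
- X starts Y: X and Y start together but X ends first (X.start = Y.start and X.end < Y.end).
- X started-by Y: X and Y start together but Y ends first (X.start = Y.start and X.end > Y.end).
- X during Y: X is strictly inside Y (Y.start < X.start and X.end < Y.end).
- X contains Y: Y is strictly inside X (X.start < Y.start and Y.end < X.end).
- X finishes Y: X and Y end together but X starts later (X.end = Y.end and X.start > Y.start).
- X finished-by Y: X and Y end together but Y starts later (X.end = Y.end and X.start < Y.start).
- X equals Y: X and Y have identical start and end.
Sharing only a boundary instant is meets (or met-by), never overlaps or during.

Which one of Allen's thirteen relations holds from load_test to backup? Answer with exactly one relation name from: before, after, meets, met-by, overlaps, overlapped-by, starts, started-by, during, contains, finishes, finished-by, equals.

after

load_test = [t=122, t=354]; backup = [t=84, t=92].
Compare endpoints: load_test.start > backup.start, load_test.start > backup.end, load_test.end > backup.start, load_test.end > backup.end.
That pattern is 'after'.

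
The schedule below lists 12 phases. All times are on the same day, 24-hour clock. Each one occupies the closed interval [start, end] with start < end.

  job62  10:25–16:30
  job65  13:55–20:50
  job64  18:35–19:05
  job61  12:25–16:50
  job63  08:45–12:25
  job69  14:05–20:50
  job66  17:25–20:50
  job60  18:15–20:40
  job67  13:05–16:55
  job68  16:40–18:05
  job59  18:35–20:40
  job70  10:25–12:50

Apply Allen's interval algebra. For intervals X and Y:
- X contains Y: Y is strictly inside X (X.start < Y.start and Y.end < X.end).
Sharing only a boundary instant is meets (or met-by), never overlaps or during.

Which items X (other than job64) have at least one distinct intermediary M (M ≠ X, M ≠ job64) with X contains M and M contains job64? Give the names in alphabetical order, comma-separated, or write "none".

Target job64 = [18:35, 19:05].
Intermediaries M with M contains job64: job60, job65, job66, job69.
Via job60 — items with X contains job60: job65, job66, job69.
Via job65 — items with X contains job65: none.
Via job66 — items with X contains job66: none.
Via job69 — items with X contains job69: none.
Union: job65, job66, job69.

job65, job66, job69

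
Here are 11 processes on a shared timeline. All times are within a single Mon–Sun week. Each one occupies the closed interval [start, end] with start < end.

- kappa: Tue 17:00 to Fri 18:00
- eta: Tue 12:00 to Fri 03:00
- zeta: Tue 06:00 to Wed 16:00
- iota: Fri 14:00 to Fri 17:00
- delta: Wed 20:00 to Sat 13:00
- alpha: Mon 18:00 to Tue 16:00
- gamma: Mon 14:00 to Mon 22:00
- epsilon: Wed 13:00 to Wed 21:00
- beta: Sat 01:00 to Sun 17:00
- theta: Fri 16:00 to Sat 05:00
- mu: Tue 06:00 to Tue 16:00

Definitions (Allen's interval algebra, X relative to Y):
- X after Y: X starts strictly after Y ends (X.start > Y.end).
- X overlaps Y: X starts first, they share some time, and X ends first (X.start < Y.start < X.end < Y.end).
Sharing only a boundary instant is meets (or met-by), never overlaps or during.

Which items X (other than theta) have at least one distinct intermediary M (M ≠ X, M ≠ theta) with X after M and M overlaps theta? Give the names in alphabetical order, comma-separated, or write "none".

Target theta = [Fri 16:00, Sat 05:00].
Intermediaries M with M overlaps theta: iota, kappa.
Via iota — items with X after iota: beta.
Via kappa — items with X after kappa: beta.
Union: beta.

beta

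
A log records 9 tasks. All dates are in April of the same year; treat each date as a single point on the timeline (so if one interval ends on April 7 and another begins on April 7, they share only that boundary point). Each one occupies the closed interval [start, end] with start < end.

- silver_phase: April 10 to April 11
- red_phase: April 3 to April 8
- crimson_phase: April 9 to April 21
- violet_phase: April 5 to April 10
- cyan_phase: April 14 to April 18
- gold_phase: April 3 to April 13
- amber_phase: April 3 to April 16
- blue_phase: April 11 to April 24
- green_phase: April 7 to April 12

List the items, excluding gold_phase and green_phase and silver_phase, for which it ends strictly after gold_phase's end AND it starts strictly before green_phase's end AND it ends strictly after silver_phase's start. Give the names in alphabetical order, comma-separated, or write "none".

amber_phase, blue_phase, crimson_phase

Conditions: its end is strictly after gold_phase's end (X.end > April 13) AND its start is strictly before green_phase's end (X.start < April 12) AND its end is strictly after silver_phase's start (X.end > April 10).
amber_phase: end April 16 > April 13? ✓; start April 3 < April 12? ✓; end April 16 > April 10? ✓ → yes.
blue_phase: end April 24 > April 13? ✓; start April 11 < April 12? ✓; end April 24 > April 10? ✓ → yes.
crimson_phase: end April 21 > April 13? ✓; start April 9 < April 12? ✓; end April 21 > April 10? ✓ → yes.
cyan_phase: end April 18 > April 13? ✓; start April 14 < April 12? ✗; end April 18 > April 10? ✓ → no.
red_phase: end April 8 > April 13? ✗; start April 3 < April 12? ✓; end April 8 > April 10? ✗ → no.
violet_phase: end April 10 > April 13? ✗; start April 5 < April 12? ✓; end April 10 > April 10? ✗ → no.
Result: amber_phase, blue_phase, crimson_phase.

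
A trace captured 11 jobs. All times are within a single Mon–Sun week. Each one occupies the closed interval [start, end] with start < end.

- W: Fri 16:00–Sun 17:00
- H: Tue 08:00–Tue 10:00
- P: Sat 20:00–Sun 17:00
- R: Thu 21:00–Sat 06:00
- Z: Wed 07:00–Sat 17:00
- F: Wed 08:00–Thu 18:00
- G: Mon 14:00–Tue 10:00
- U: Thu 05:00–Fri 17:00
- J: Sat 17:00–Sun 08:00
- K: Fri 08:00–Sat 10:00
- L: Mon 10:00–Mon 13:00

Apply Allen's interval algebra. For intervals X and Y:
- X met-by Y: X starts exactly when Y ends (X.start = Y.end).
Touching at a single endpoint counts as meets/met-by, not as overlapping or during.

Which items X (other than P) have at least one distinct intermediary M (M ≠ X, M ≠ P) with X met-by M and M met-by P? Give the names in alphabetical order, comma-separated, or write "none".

none

Target P = [Sat 20:00, Sun 17:00].
Intermediaries M with M met-by P: none.
Union: none.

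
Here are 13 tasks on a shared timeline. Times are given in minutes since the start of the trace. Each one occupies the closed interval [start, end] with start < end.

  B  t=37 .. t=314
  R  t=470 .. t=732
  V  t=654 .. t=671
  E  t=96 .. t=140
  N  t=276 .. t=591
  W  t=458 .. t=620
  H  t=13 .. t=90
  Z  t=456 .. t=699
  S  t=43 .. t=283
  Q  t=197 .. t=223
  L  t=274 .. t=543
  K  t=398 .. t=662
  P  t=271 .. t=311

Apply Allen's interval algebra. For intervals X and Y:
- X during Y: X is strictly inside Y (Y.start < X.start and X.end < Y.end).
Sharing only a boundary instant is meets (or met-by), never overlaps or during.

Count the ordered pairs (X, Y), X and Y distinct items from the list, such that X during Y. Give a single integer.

Checking all 156 ordered pairs for relation 'during'; matching pairs in alphabetical order:
(E, B): E during B ✓
(E, S): E during S ✓
(P, B): P during B ✓
(Q, B): Q during B ✓
(Q, S): Q during S ✓
(S, B): S during B ✓
(V, R): V during R ✓
(V, Z): V during Z ✓
(W, K): W during K ✓
(W, Z): W during Z ✓
Count: 10.

10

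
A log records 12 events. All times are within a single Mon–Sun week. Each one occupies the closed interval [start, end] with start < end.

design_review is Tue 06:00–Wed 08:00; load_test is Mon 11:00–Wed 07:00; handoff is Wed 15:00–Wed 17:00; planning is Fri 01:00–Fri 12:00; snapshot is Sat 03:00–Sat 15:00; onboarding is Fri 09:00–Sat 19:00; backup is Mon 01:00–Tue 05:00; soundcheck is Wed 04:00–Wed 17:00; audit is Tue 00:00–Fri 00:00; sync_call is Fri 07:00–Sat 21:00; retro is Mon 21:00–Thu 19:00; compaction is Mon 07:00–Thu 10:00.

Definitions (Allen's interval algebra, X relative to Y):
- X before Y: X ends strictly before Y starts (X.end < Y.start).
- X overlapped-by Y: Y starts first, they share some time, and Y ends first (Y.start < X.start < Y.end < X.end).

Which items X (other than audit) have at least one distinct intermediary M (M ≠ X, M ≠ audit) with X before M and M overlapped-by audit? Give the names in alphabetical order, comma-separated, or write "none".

none

Target audit = [Tue 00:00, Fri 00:00].
Intermediaries M with M overlapped-by audit: none.
Union: none.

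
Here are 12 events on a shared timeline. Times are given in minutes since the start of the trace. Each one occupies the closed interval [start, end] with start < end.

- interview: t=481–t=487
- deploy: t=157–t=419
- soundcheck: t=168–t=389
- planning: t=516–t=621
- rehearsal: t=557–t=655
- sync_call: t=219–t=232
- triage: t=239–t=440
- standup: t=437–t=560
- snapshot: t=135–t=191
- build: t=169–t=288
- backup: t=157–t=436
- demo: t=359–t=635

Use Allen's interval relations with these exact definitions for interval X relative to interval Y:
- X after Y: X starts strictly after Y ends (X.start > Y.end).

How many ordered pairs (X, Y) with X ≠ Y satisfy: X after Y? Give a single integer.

Checking all 132 ordered pairs for relation 'after'; matching pairs in alphabetical order:
(demo, build): demo after build ✓
(demo, snapshot): demo after snapshot ✓
(demo, sync_call): demo after sync_call ✓
(interview, backup): interview after backup ✓
(interview, build): interview after build ✓
(interview, deploy): interview after deploy ✓
(interview, snapshot): interview after snapshot ✓
(interview, soundcheck): interview after soundcheck ✓
(interview, sync_call): interview after sync_call ✓
(interview, triage): interview after triage ✓
(planning, backup): planning after backup ✓
(planning, build): planning after build ✓
(planning, deploy): planning after deploy ✓
(planning, interview): planning after interview ✓
(planning, snapshot): planning after snapshot ✓
(planning, soundcheck): planning after soundcheck ✓
(planning, sync_call): planning after sync_call ✓
(planning, triage): planning after triage ✓
(rehearsal, backup): rehearsal after backup ✓
(rehearsal, build): rehearsal after build ✓
(rehearsal, deploy): rehearsal after deploy ✓
(rehearsal, interview): rehearsal after interview ✓
(rehearsal, snapshot): rehearsal after snapshot ✓
(rehearsal, soundcheck): rehearsal after soundcheck ✓
... plus 11 further pairs not listed.
Count: 35.

35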